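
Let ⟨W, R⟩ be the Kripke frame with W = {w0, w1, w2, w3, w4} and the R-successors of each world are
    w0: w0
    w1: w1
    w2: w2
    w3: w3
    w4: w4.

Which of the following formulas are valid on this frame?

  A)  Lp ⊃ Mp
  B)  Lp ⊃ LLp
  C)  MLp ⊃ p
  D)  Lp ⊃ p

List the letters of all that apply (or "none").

A, B, C, D

R is reflexive: each world relates to itself.
R is symmetric: every R-edge is matched by its reverse.
R is transitive: R is closed under composition.
R is serial: every world has an R-successor.
(A) axiom D: valid iff R is serial. R is serial — valid.
(B) Lp ⊃ LLp is axiom 4, which corresponds to transitivity. R is transitive — valid.
(C) MLp ⊃ p is the dual of axiom B; it is valid on a frame exactly when R is symmetric. R is symmetric, so valid.
(D) axiom T: valid iff R is reflexive. R is reflexive — valid.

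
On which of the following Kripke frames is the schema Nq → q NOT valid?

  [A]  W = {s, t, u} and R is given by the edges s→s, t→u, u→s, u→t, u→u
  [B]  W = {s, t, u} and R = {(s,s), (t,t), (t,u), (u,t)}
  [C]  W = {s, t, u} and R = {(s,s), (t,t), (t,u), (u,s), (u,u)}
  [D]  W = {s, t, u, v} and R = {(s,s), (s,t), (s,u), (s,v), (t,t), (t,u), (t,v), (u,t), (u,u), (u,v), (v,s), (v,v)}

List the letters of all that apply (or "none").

A, B

The schema Nq → q is axiom T; it is valid on a frame iff R is reflexive.
(A) R is not reflexive (not t R t), so the schema fails here.
(B) R is not reflexive (not u R u), so the schema fails here.
(C) R is reflexive (each world relates to itself), so the schema is valid here.
(D) R is reflexive (each world relates to itself), so the schema is valid here.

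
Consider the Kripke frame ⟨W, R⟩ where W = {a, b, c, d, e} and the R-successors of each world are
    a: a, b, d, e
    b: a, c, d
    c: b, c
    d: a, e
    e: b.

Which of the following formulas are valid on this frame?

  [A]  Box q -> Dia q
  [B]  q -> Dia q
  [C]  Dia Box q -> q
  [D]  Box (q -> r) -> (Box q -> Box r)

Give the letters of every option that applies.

R is not reflexive: not b R b.
R is not symmetric: a R e but not e R a.
R is serial: every world has an R-successor.
(A) Box q -> Dia q is axiom D; it is valid on a frame exactly when R is serial. R is serial, so valid.
(B) q -> Dia q is the dual of axiom T; it is valid on a frame exactly when R is reflexive. R is not reflexive, so not valid.
(C) Dia Box q -> q is the dual of axiom B, which corresponds to symmetry. R is not symmetric — not valid.
(D) this is just K, valid on every normal frame.

A, D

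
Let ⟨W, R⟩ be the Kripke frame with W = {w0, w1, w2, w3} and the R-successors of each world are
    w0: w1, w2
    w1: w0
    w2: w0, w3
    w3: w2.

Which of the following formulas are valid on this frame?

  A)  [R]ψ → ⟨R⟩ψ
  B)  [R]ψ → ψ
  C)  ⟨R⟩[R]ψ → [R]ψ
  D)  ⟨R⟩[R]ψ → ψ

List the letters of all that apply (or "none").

R is not reflexive: not w0 R w0.
R is symmetric: every R-edge is matched by its reverse.
R is not euclidean: w0 R w1 and w0 R w2 but not w1 R w2.
R is serial: every world has an R-successor.
(A) [R]ψ → ⟨R⟩ψ (axiom D) characterises the serial frames. R is serial — valid.
(B) [R]ψ → ψ (axiom T) characterises the reflexive frames. R is not reflexive — not valid.
(C) the dual of axiom 5: valid iff R is euclidean. R is not euclidean — not valid.
(D) the dual of axiom B: valid iff R is symmetric. R is symmetric — valid.

A, D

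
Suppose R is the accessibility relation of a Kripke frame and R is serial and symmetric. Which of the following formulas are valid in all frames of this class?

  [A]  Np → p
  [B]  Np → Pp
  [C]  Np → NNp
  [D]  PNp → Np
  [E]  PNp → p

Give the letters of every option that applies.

(A) Np → p (axiom T) characterises the reflexive frames. Such an R need not be reflexive — not valid.
(B) Np → Pp is axiom D, which corresponds to seriality. Every such R is serial — valid.
(C) Np → NNp (axiom 4) characterises the transitive frames. Such an R need not be transitive — not valid.
(D) PNp → Np is the dual of axiom 5; it is valid on a frame exactly when R is euclidean. Such an R need not be euclidean, so not valid.
(E) PNp → p is the dual of axiom B; it is valid on a frame exactly when R is symmetric. Every such R is symmetric, so valid.

B, E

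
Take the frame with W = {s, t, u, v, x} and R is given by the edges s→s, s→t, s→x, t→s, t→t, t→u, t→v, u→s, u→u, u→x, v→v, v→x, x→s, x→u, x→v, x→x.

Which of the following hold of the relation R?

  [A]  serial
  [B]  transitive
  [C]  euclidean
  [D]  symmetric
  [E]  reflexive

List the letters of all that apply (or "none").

(A) serial: every world has an R-successor.
(B) not transitive: s R t and t R u but not s R u.
(C) not euclidean: s R t and s R x but not t R x.
(D) not symmetric: t R u but not u R t.
(E) reflexive: each world relates to itself.

A, E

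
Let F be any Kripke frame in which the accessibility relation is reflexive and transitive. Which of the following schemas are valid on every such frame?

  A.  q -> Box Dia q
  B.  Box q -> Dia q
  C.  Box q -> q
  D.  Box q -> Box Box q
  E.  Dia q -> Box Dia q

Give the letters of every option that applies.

B, C, D

Reflexive relations are serial.
(A) q -> Box Dia q (axiom B) characterises the symmetric frames. Such an R need not be symmetric — not valid.
(B) Box q -> Dia q (axiom D) characterises the serial frames. Every such R is serial — valid.
(C) Box q -> q is axiom T; it is valid on a frame exactly when R is reflexive. Every such R is reflexive, so valid.
(D) Box q -> Box Box q is axiom 4; it is valid on a frame exactly when R is transitive. Every such R is transitive, so valid.
(E) axiom 5: valid iff R is euclidean. Such an R need not be euclidean — not valid.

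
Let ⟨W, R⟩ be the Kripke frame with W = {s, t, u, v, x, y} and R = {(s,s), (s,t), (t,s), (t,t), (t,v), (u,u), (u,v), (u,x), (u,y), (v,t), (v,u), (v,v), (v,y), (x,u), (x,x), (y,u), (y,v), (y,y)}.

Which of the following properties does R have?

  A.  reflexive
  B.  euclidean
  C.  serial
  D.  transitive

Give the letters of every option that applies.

(A) reflexive: each world relates to itself.
(B) not euclidean: t R s and t R v but not s R v.
(C) serial: every world has an R-successor.
(D) not transitive: s R t and t R v but not s R v.

A, C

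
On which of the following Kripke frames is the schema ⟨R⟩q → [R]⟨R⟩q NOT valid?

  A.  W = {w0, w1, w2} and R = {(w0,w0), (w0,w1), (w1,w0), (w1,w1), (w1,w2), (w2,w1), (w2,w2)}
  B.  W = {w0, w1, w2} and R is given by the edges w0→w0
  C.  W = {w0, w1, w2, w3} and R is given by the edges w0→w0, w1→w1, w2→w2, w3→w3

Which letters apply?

The schema ⟨R⟩q → [R]⟨R⟩q is axiom 5; it is valid on a frame iff R is euclidean.
(A) R is not euclidean (w1 R w0 and w1 R w2 but not w0 R w2), so the schema fails here.
(B) R is euclidean (any two R-successors of the same world are R-related), so the schema is valid here.
(C) R is euclidean (any two R-successors of the same world are R-related), so the schema is valid here.

A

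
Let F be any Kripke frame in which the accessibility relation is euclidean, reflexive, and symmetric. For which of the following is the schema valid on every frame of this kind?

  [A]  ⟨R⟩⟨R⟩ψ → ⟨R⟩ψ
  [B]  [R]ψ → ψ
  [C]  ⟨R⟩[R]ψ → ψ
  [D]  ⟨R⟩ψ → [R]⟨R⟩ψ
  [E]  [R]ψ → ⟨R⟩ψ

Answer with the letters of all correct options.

A relation that is euclidean, reflexive, and symmetric is also serial and transitive.
(A) ⟨R⟩⟨R⟩ψ → ⟨R⟩ψ is the dual of axiom 4; it is valid on a frame exactly when R is transitive. Every such R is transitive, so valid.
(B) [R]ψ → ψ is axiom T; it is valid on a frame exactly when R is reflexive. Every such R is reflexive, so valid.
(C) ⟨R⟩[R]ψ → ψ is the dual of axiom B, which corresponds to symmetry. Every such R is symmetric — valid.
(D) ⟨R⟩ψ → [R]⟨R⟩ψ is axiom 5; it is valid on a frame exactly when R is euclidean. Every such R is euclidean, so valid.
(E) [R]ψ → ⟨R⟩ψ is axiom D; it is valid on a frame exactly when R is serial. Every such R is serial, so valid.

A, B, C, D, E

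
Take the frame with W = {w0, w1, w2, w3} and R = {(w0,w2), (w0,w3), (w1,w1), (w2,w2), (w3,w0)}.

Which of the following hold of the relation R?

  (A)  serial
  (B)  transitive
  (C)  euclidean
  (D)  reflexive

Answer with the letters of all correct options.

A

(A) serial: every world has an R-successor.
(B) not transitive: w0 R w3 and w3 R w0 but not w0 R w0.
(C) not euclidean: w0 R w2 and w0 R w3 but not w2 R w3.
(D) not reflexive: not w0 R w0.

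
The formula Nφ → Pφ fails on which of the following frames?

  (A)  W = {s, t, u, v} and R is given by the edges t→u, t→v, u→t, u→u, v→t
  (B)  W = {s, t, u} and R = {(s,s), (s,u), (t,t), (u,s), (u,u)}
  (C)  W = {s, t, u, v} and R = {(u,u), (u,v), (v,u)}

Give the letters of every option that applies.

The schema Nφ → Pφ is axiom D; it is valid on a frame iff R is serial.
(A) R is not serial (s has no R-successor), so the schema fails here.
(B) R is serial (every world has an R-successor), so the schema is valid here.
(C) R is not serial (s has no R-successor), so the schema fails here.

A, C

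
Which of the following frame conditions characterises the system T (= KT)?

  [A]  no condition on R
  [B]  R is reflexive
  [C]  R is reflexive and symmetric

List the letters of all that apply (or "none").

B

(A) this class determines K, not T (= KT).
(B) T (= KT) is sound and complete for exactly this class.
(C) this class determines B (= KTB), not T (= KT).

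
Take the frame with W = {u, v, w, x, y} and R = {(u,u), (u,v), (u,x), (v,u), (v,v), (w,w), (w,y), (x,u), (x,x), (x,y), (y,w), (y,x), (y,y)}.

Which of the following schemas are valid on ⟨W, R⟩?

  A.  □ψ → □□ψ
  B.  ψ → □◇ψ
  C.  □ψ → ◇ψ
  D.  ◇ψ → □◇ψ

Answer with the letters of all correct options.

R is symmetric: every R-edge is matched by its reverse.
R is not transitive: u R x and x R y but not u R y.
R is not euclidean: u R v and u R x but not v R x.
R is serial: every world has an R-successor.
(A) □ψ → □□ψ (axiom 4) characterises the transitive frames. R is not transitive — not valid.
(B) ψ → □◇ψ (axiom B) characterises the symmetric frames. R is symmetric — valid.
(C) □ψ → ◇ψ is axiom D; it is valid on a frame exactly when R is serial. R is serial, so valid.
(D) ◇ψ → □◇ψ (axiom 5) characterises the euclidean frames. R is not euclidean — not valid.

B, C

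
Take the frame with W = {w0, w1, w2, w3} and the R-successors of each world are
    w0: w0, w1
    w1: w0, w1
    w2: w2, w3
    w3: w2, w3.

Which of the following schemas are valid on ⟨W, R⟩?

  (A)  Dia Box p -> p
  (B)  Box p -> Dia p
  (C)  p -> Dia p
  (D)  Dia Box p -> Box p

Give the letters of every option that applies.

A, B, C, D

R is reflexive: each world relates to itself.
R is symmetric: every R-edge is matched by its reverse.
R is euclidean: any two R-successors of the same world are R-related.
R is serial: every world has an R-successor.
(A) Dia Box p -> p (the dual of axiom B) characterises the symmetric frames. R is symmetric — valid.
(B) Box p -> Dia p (axiom D) characterises the serial frames. R is serial — valid.
(C) p -> Dia p (the dual of axiom T) characterises the reflexive frames. R is reflexive — valid.
(D) Dia Box p -> Box p (the dual of axiom 5) characterises the euclidean frames. R is euclidean — valid.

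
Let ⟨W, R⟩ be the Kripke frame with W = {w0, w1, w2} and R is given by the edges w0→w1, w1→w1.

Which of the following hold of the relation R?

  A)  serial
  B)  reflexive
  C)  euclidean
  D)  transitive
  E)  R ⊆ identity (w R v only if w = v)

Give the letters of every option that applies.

C, D

(A) not serial: w2 has no R-successor.
(B) not reflexive: not w0 R w0.
(C) euclidean: any two R-successors of the same world are R-related.
(D) transitive: R is closed under composition.
(E) not ⊆ identity: w0 R w1 with w0 ≠ w1.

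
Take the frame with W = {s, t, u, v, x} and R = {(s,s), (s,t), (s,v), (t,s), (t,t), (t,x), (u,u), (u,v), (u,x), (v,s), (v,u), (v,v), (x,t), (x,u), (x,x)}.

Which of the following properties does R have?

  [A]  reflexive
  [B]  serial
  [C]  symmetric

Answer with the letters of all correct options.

A, B, C

(A) reflexive: each world relates to itself.
(B) serial: every world has an R-successor.
(C) symmetric: every R-edge is matched by its reverse.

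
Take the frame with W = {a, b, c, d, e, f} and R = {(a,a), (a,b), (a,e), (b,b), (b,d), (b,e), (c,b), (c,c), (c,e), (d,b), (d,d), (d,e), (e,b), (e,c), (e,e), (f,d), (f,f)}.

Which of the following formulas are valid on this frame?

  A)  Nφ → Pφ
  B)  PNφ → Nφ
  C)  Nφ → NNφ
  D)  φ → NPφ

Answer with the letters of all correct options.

R is not symmetric: a R b but not b R a.
R is not transitive: a R b and b R d but not a R d.
R is not euclidean: a R b and a R a but not b R a.
R is serial: every world has an R-successor.
(A) Nφ → Pφ is axiom D; it is valid on a frame exactly when R is serial. R is serial, so valid.
(B) the dual of axiom 5: valid iff R is euclidean. R is not euclidean — not valid.
(C) Nφ → NNφ is axiom 4; it is valid on a frame exactly when R is transitive. R is not transitive, so not valid.
(D) φ → NPφ is axiom B, which corresponds to symmetry. R is not symmetric — not valid.

A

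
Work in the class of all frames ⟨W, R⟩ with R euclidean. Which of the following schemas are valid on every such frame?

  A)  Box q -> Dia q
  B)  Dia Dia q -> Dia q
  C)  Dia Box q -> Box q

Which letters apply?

C

(A) Box q -> Dia q is axiom D; it is valid on a frame exactly when R is serial. Such an R need not be serial, so not valid.
(B) Dia Dia q -> Dia q is the dual of axiom 4, which corresponds to transitivity. Such an R need not be transitive — not valid.
(C) Dia Box q -> Box q (the dual of axiom 5) characterises the euclidean frames. Every such R is euclidean — valid.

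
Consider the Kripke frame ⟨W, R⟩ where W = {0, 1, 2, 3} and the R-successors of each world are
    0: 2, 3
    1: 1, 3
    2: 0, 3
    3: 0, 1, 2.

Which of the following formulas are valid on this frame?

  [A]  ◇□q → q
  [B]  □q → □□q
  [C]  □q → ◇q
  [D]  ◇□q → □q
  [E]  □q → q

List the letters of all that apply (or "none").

R is not reflexive: not 0 R 0.
R is symmetric: every R-edge is matched by its reverse.
R is not transitive: 0 R 2 and 2 R 0 but not 0 R 0.
R is not euclidean: 3 R 0 and 3 R 1 but not 0 R 1.
R is serial: every world has an R-successor.
(A) ◇□q → q is the dual of axiom B, which corresponds to symmetry. R is symmetric — valid.
(B) □q → □□q (axiom 4) characterises the transitive frames. R is not transitive — not valid.
(C) axiom D: valid iff R is serial. R is serial — valid.
(D) ◇□q → □q is the dual of axiom 5, which corresponds to the euclidean property. R is not euclidean — not valid.
(E) axiom T: valid iff R is reflexive. R is not reflexive — not valid.

A, C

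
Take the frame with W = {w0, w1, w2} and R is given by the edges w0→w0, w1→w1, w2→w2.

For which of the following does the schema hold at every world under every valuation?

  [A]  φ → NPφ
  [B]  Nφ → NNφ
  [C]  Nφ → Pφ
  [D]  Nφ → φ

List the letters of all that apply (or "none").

A, B, C, D

R is reflexive: each world relates to itself.
R is symmetric: every R-edge is matched by its reverse.
R is transitive: R is closed under composition.
R is serial: every world has an R-successor.
(A) φ → NPφ is axiom B, which corresponds to symmetry. R is symmetric — valid.
(B) axiom 4: valid iff R is transitive. R is transitive — valid.
(C) Nφ → Pφ is axiom D, which corresponds to seriality. R is serial — valid.
(D) Nφ → φ (axiom T) characterises the reflexive frames. R is reflexive — valid.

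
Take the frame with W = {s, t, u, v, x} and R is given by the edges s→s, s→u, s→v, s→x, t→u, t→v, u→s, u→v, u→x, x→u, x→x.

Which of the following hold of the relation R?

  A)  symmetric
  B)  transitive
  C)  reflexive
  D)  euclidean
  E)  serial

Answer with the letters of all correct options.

(A) not symmetric: s R v but not v R s.
(B) not transitive: t R u and u R s but not t R s.
(C) not reflexive: not t R t.
(D) not euclidean: s R v and s R s but not v R s.
(E) not serial: v has no R-successor.

none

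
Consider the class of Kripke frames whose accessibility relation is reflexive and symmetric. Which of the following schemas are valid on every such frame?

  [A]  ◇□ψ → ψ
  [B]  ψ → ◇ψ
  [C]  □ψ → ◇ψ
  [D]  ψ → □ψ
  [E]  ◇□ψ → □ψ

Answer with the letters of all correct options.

A, B, C

Reflexive relations are serial.
(A) the dual of axiom B: valid iff R is symmetric. Every such R is symmetric — valid.
(B) ψ → ◇ψ is the dual of axiom T, which corresponds to reflexivity. Every such R is reflexive — valid.
(C) axiom D: valid iff R is serial. Every such R is serial — valid.
(D) ψ → □ψ (equivalent to ◇p→p) corresponds to R being a subset of the identity. Such an R need not be a subset of the identity, so not valid.
(E) ◇□ψ → □ψ (the dual of axiom 5) characterises the euclidean frames. Such an R need not be euclidean — not valid.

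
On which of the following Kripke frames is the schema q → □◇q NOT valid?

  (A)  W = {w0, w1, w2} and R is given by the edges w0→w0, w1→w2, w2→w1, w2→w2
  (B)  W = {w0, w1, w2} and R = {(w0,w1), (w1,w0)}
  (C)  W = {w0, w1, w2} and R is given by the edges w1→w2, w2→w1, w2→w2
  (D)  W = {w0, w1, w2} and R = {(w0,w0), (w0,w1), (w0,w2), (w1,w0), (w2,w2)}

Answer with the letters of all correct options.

The schema q → □◇q is axiom B; it is valid on a frame iff R is symmetric.
(A) R is symmetric (every R-edge is matched by its reverse), so the schema is valid here.
(B) R is symmetric (every R-edge is matched by its reverse), so the schema is valid here.
(C) R is symmetric (every R-edge is matched by its reverse), so the schema is valid here.
(D) R is not symmetric (w0 R w2 but not w2 R w0), so the schema fails here.

D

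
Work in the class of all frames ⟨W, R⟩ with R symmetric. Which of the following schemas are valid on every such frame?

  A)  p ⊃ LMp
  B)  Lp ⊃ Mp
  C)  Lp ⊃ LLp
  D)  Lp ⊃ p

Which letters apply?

A

(A) axiom B: valid iff R is symmetric. Every such R is symmetric — valid.
(B) Lp ⊃ Mp is axiom D; it is valid on a frame exactly when R is serial. Such an R need not be serial, so not valid.
(C) Lp ⊃ LLp is axiom 4; it is valid on a frame exactly when R is transitive. Such an R need not be transitive, so not valid.
(D) Lp ⊃ p is axiom T; it is valid on a frame exactly when R is reflexive. Such an R need not be reflexive, so not valid.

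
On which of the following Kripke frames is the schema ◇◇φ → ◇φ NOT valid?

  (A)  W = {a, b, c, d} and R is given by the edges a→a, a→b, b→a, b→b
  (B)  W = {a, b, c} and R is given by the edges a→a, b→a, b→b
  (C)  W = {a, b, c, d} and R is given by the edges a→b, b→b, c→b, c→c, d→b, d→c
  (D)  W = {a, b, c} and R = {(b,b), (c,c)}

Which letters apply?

none

The schema ◇◇φ → ◇φ is the dual of axiom 4; it is valid on a frame iff R is transitive.
(A) R is transitive (R is closed under composition), so the schema is valid here.
(B) R is transitive (R is closed under composition), so the schema is valid here.
(C) R is transitive (R is closed under composition), so the schema is valid here.
(D) R is transitive (R is closed under composition), so the schema is valid here.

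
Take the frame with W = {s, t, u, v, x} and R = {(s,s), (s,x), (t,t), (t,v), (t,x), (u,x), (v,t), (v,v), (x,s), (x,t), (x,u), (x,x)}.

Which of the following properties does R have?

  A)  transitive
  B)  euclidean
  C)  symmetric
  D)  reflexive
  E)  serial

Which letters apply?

C, E

(A) not transitive: s R x and x R t but not s R t.
(B) not euclidean: t R v and t R x but not v R x.
(C) symmetric: every R-edge is matched by its reverse.
(D) not reflexive: not u R u.
(E) serial: every world has an R-successor.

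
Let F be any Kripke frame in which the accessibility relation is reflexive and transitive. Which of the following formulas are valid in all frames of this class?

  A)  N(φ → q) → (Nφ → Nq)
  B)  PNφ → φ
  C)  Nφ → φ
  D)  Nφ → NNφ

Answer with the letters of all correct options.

Reflexive relations are serial.
(A) this is just K, valid on every normal frame.
(B) PNφ → φ is the dual of axiom B; it is valid on a frame exactly when R is symmetric. Such an R need not be symmetric, so not valid.
(C) Nφ → φ (axiom T) characterises the reflexive frames. Every such R is reflexive — valid.
(D) Nφ → NNφ (axiom 4) characterises the transitive frames. Every such R is transitive — valid.

A, C, D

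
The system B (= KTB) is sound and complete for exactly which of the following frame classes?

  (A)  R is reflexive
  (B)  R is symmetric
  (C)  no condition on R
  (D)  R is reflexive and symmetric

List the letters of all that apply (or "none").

D

(A) this class determines T (= KT), not B (= KTB).
(B) this class determines KB, not B (= KTB).
(C) this class determines K, not B (= KTB).
(D) B (= KTB) is sound and complete for exactly this class.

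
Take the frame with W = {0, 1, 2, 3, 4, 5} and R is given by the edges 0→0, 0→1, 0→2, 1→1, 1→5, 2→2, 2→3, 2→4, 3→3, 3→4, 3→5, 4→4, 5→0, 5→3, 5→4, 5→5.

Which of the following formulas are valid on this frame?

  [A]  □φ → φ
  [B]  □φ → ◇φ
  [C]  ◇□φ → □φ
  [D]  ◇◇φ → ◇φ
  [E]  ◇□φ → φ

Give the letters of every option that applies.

R is reflexive: each world relates to itself.
R is not symmetric: 0 R 1 but not 1 R 0.
R is not transitive: 0 R 1 and 1 R 5 but not 0 R 5.
R is not euclidean: 0 R 1 and 0 R 0 but not 1 R 0.
R is serial: every world has an R-successor.
(A) axiom T: valid iff R is reflexive. R is reflexive — valid.
(B) □φ → ◇φ is axiom D, which corresponds to seriality. R is serial — valid.
(C) ◇□φ → □φ is the dual of axiom 5; it is valid on a frame exactly when R is euclidean. R is not euclidean, so not valid.
(D) ◇◇φ → ◇φ is the dual of axiom 4, which corresponds to transitivity. R is not transitive — not valid.
(E) ◇□φ → φ is the dual of axiom B, which corresponds to symmetry. R is not symmetric — not valid.

A, B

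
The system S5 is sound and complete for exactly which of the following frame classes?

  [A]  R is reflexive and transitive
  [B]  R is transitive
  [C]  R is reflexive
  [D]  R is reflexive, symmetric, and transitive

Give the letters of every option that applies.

(A) this class determines S4, not S5.
(B) this class determines K4, not S5.
(C) this class determines T (= KT), not S5.
(D) S5 is sound and complete for exactly this class.

D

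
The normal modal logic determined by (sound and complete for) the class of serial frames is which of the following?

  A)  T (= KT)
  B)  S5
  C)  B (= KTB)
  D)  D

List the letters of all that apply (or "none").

D

(A) T (= KT) is determined by the class of reflexive frames.
(B) S5 is determined by the class of reflexive, symmetric, and transitive frames.
(C) B (= KTB) is determined by the class of reflexive and symmetric frames.
(D) D is determined by exactly this class.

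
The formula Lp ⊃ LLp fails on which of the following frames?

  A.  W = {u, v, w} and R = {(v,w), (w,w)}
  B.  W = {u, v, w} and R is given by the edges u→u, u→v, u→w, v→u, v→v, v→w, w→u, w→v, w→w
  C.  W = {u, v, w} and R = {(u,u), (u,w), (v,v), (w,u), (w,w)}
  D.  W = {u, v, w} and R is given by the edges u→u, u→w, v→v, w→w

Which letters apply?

none

The schema Lp ⊃ LLp is axiom 4; it is valid on a frame iff R is transitive.
(A) R is transitive (R is closed under composition), so the schema is valid here.
(B) R is transitive (R is closed under composition), so the schema is valid here.
(C) R is transitive (R is closed under composition), so the schema is valid here.
(D) R is transitive (R is closed under composition), so the schema is valid here.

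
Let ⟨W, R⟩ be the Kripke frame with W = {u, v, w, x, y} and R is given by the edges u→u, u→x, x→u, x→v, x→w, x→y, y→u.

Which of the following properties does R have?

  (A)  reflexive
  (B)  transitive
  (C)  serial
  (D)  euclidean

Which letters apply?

none

(A) not reflexive: not v R v.
(B) not transitive: u R x and x R v but not u R v.
(C) not serial: v has no R-successor.
(D) not euclidean: x R u and x R v but not u R v.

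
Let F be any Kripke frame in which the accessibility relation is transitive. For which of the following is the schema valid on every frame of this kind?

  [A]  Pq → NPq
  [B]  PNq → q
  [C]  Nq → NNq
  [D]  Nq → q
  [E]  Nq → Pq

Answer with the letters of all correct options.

(A) axiom 5: valid iff R is euclidean. Such an R need not be euclidean — not valid.
(B) the dual of axiom B: valid iff R is symmetric. Such an R need not be symmetric — not valid.
(C) Nq → NNq (axiom 4) characterises the transitive frames. Every such R is transitive — valid.
(D) Nq → q is axiom T; it is valid on a frame exactly when R is reflexive. Such an R need not be reflexive, so not valid.
(E) Nq → Pq is axiom D, which corresponds to seriality. Such an R need not be serial — not valid.

C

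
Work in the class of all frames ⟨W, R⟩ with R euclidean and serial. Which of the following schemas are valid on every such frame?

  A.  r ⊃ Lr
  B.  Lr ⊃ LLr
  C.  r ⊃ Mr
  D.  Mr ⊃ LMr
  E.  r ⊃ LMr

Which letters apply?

(A) r ⊃ Lr (equivalent to ◇p→p) corresponds to R being a subset of the identity. Such an R need not be a subset of the identity, so not valid.
(B) axiom 4: valid iff R is transitive. Such an R need not be transitive — not valid.
(C) r ⊃ Mr is the dual of axiom T; it is valid on a frame exactly when R is reflexive. Such an R need not be reflexive, so not valid.
(D) Mr ⊃ LMr (axiom 5) characterises the euclidean frames. Every such R is euclidean — valid.
(E) r ⊃ LMr is axiom B; it is valid on a frame exactly when R is symmetric. Such an R need not be symmetric, so not valid.

D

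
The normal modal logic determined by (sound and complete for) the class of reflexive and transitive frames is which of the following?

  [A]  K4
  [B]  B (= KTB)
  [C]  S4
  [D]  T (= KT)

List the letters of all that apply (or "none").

C

(A) K4 is determined by the class of transitive frames.
(B) B (= KTB) is determined by the class of reflexive and symmetric frames.
(C) S4 is determined by exactly this class.
(D) T (= KT) is determined by the class of reflexive frames.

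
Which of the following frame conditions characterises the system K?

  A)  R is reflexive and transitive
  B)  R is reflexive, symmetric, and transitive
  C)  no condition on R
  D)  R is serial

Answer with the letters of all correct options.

(A) this class determines S4, not K.
(B) this class determines S5, not K.
(C) K is sound and complete for exactly this class.
(D) this class determines D, not K.

C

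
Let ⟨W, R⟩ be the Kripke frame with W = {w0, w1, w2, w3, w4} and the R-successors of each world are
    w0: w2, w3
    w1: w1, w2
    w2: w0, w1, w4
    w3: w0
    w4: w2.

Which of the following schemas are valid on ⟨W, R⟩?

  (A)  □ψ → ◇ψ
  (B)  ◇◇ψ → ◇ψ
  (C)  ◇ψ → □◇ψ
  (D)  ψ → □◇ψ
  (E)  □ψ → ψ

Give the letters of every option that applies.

A, D

R is not reflexive: not w0 R w0.
R is symmetric: every R-edge is matched by its reverse.
R is not transitive: w0 R w2 and w2 R w0 but not w0 R w0.
R is not euclidean: w0 R w2 and w0 R w3 but not w2 R w3.
R is serial: every world has an R-successor.
(A) □ψ → ◇ψ is axiom D; it is valid on a frame exactly when R is serial. R is serial, so valid.
(B) the dual of axiom 4: valid iff R is transitive. R is not transitive — not valid.
(C) axiom 5: valid iff R is euclidean. R is not euclidean — not valid.
(D) axiom B: valid iff R is symmetric. R is symmetric — valid.
(E) □ψ → ψ is axiom T; it is valid on a frame exactly when R is reflexive. R is not reflexive, so not valid.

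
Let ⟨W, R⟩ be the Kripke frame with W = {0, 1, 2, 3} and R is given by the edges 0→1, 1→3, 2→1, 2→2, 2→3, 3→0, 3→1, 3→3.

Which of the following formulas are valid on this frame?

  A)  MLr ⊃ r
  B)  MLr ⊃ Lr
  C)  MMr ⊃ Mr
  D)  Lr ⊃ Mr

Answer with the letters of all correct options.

D

R is not symmetric: 0 R 1 but not 1 R 0.
R is not transitive: 0 R 1 and 1 R 3 but not 0 R 3.
R is not euclidean: 2 R 1 and 2 R 2 but not 1 R 2.
R is serial: every world has an R-successor.
(A) MLr ⊃ r (the dual of axiom B) characterises the symmetric frames. R is not symmetric — not valid.
(B) the dual of axiom 5: valid iff R is euclidean. R is not euclidean — not valid.
(C) MMr ⊃ Mr is the dual of axiom 4; it is valid on a frame exactly when R is transitive. R is not transitive, so not valid.
(D) Lr ⊃ Mr is axiom D, which corresponds to seriality. R is serial — valid.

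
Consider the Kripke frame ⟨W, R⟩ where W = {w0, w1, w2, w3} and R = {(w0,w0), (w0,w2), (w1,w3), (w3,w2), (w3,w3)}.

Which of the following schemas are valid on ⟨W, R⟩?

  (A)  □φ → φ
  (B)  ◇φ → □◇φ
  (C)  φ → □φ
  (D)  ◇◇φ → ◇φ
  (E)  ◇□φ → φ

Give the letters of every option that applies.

R is not reflexive: not w1 R w1.
R is not symmetric: w0 R w2 but not w2 R w0.
R is not transitive: w1 R w3 and w3 R w2 but not w1 R w2.
R is not euclidean: w0 R w2 and w0 R w0 but not w2 R w0.
R is not a subset of the identity: w0 R w2 with w0 ≠ w2.
(A) □φ → φ is axiom T, which corresponds to reflexivity. R is not reflexive — not valid.
(B) ◇φ → □◇φ is axiom 5, which corresponds to the euclidean property. R is not euclidean — not valid.
(C) φ → □φ (equivalent to ◇p→p) corresponds to R being a subset of the identity. Here R ⊄ identity, so not valid.
(D) ◇◇φ → ◇φ is the dual of axiom 4, which corresponds to transitivity. R is not transitive — not valid.
(E) ◇□φ → φ (the dual of axiom B) characterises the symmetric frames. R is not symmetric — not valid.

none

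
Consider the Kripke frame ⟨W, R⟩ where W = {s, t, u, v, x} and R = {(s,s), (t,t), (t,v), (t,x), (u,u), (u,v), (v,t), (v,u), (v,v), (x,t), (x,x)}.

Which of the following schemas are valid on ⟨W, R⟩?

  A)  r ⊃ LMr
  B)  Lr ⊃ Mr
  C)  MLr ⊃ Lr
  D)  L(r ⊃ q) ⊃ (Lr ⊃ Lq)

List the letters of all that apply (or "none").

A, B, D

R is symmetric: every R-edge is matched by its reverse.
R is not euclidean: t R v and t R x but not v R x.
R is serial: every world has an R-successor.
(A) axiom B: valid iff R is symmetric. R is symmetric — valid.
(B) Lr ⊃ Mr is axiom D; it is valid on a frame exactly when R is serial. R is serial, so valid.
(C) MLr ⊃ Lr is the dual of axiom 5; it is valid on a frame exactly when R is euclidean. R is not euclidean, so not valid.
(D) L(r ⊃ q) ⊃ (Lr ⊃ Lq) is the K axiom; it holds on all frames — valid.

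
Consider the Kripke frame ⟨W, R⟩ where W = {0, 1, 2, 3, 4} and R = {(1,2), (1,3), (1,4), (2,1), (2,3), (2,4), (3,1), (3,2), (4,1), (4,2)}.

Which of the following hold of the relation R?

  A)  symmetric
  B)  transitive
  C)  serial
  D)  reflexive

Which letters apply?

(A) symmetric: every R-edge is matched by its reverse.
(B) not transitive: 1 R 2 and 2 R 1 but not 1 R 1.
(C) not serial: 0 has no R-successor.
(D) not reflexive: not 0 R 0.

A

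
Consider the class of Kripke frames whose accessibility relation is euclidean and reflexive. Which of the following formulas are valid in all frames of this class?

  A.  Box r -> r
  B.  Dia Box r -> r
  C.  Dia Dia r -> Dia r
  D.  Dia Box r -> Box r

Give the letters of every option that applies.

A, B, C, D

A reflexive euclidean relation is also symmetric (from wRw and wRv the euclidean condition gives vRw) and hence transitive; it is an equivalence relation.
(A) axiom T: valid iff R is reflexive. Every such R is reflexive — valid.
(B) Dia Box r -> r is the dual of axiom B, which corresponds to symmetry. Every such R is symmetric — valid.
(C) Dia Dia r -> Dia r is the dual of axiom 4; it is valid on a frame exactly when R is transitive. Every such R is transitive, so valid.
(D) Dia Box r -> Box r is the dual of axiom 5; it is valid on a frame exactly when R is euclidean. Every such R is euclidean, so valid.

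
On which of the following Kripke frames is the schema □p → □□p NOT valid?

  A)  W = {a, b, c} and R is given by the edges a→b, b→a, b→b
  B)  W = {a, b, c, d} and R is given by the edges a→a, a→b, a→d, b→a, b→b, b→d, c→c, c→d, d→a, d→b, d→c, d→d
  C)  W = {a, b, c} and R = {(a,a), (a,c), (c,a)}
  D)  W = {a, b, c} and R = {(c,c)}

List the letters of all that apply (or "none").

A, B, C

The schema □p → □□p is axiom 4; it is valid on a frame iff R is transitive.
(A) R is not transitive (a R b and b R a but not a R a), so the schema fails here.
(B) R is not transitive (a R d and d R c but not a R c), so the schema fails here.
(C) R is not transitive (c R a and a R c but not c R c), so the schema fails here.
(D) R is transitive (R is closed under composition), so the schema is valid here.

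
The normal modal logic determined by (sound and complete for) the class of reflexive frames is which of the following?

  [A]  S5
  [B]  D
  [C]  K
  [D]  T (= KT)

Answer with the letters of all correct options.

D

(A) S5 is determined by the class of reflexive, symmetric, and transitive frames.
(B) D is determined by the class of serial frames.
(C) K is determined by the class of arbitrary frames.
(D) T (= KT) is determined by exactly this class.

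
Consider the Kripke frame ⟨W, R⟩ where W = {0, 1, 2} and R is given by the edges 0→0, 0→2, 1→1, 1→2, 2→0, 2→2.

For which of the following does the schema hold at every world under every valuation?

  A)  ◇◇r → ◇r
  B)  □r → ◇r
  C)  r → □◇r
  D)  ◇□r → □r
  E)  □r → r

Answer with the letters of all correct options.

B, E

R is reflexive: each world relates to itself.
R is not symmetric: 1 R 2 but not 2 R 1.
R is not transitive: 1 R 2 and 2 R 0 but not 1 R 0.
R is not euclidean: 1 R 2 and 1 R 1 but not 2 R 1.
R is serial: every world has an R-successor.
(A) ◇◇r → ◇r is the dual of axiom 4; it is valid on a frame exactly when R is transitive. R is not transitive, so not valid.
(B) □r → ◇r (axiom D) characterises the serial frames. R is serial — valid.
(C) r → □◇r is axiom B, which corresponds to symmetry. R is not symmetric — not valid.
(D) ◇□r → □r (the dual of axiom 5) characterises the euclidean frames. R is not euclidean — not valid.
(E) axiom T: valid iff R is reflexive. R is reflexive — valid.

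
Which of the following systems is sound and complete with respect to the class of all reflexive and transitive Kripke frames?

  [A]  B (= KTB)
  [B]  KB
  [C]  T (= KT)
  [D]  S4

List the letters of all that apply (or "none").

(A) B (= KTB) is determined by the class of reflexive and symmetric frames.
(B) KB is determined by the class of symmetric frames.
(C) T (= KT) is determined by the class of reflexive frames.
(D) S4 is determined by exactly this class.

D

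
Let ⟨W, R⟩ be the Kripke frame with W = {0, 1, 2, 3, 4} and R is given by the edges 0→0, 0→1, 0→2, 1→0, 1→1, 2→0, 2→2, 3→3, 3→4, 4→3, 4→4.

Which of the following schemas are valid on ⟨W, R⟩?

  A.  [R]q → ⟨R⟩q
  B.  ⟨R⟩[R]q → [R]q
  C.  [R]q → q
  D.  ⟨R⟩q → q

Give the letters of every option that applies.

R is reflexive: each world relates to itself.
R is not euclidean: 0 R 1 and 0 R 2 but not 1 R 2.
R is serial: every world has an R-successor.
R is not a subset of the identity: 0 R 1 with 0 ≠ 1.
(A) [R]q → ⟨R⟩q is axiom D, which corresponds to seriality. R is serial — valid.
(B) ⟨R⟩[R]q → [R]q is the dual of axiom 5; it is valid on a frame exactly when R is euclidean. R is not euclidean, so not valid.
(C) [R]q → q (axiom T) characterises the reflexive frames. R is reflexive — valid.
(D) ⟨R⟩q → q (the converse of T) corresponds to R being a subset of the identity. Here R ⊄ identity, so not valid.

A, C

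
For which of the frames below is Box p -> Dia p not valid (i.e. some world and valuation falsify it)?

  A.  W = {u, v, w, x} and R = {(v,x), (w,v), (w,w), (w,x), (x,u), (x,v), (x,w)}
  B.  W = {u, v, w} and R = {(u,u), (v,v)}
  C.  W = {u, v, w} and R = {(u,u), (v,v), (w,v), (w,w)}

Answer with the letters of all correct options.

The schema Box p -> Dia p is axiom D; it is valid on a frame iff R is serial.
(A) R is not serial (u has no R-successor), so the schema fails here.
(B) R is not serial (w has no R-successor), so the schema fails here.
(C) R is serial (every world has an R-successor), so the schema is valid here.

A, B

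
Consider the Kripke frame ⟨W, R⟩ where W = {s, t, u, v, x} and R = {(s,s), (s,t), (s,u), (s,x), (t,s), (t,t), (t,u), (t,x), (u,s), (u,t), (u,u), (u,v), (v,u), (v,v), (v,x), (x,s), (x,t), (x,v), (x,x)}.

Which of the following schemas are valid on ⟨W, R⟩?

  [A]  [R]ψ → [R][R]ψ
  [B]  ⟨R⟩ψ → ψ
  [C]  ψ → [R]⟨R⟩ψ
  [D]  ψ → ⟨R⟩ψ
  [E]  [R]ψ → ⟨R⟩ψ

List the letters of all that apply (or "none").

C, D, E

R is reflexive: each world relates to itself.
R is symmetric: every R-edge is matched by its reverse.
R is not transitive: s R u and u R v but not s R v.
R is serial: every world has an R-successor.
R is not a subset of the identity: s R t with s ≠ t.
(A) axiom 4: valid iff R is transitive. R is not transitive — not valid.
(B) ⟨R⟩ψ → ψ (the converse of T) corresponds to R being a subset of the identity. Here R ⊄ identity, so not valid.
(C) axiom B: valid iff R is symmetric. R is symmetric — valid.
(D) ψ → ⟨R⟩ψ (the dual of axiom T) characterises the reflexive frames. R is reflexive — valid.
(E) [R]ψ → ⟨R⟩ψ (axiom D) characterises the serial frames. R is serial — valid.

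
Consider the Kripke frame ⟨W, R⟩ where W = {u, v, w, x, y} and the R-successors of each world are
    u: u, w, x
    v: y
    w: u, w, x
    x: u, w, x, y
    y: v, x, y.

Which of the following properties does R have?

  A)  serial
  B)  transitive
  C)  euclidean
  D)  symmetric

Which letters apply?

(A) serial: every world has an R-successor.
(B) not transitive: u R x and x R y but not u R y.
(C) not euclidean: x R u and x R y but not u R y.
(D) symmetric: every R-edge is matched by its reverse.

A, D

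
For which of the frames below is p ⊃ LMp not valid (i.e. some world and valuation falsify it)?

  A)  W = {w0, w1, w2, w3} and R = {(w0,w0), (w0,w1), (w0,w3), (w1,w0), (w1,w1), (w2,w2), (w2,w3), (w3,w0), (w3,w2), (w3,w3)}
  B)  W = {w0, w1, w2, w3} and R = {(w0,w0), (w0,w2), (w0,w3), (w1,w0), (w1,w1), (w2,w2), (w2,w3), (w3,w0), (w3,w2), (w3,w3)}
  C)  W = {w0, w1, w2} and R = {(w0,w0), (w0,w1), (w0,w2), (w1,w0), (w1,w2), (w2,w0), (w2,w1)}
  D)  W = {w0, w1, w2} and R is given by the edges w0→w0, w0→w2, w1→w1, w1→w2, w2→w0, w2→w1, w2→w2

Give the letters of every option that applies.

B

The schema p ⊃ LMp is axiom B; it is valid on a frame iff R is symmetric.
(A) R is symmetric (every R-edge is matched by its reverse), so the schema is valid here.
(B) R is not symmetric (w0 R w2 but not w2 R w0), so the schema fails here.
(C) R is symmetric (every R-edge is matched by its reverse), so the schema is valid here.
(D) R is symmetric (every R-edge is matched by its reverse), so the schema is valid here.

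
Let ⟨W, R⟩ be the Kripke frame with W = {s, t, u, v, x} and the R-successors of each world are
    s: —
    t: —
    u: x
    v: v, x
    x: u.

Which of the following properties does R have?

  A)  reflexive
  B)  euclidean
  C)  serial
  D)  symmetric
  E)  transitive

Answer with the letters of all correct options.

(A) not reflexive: not s R s.
(B) not euclidean: v R x and v R v but not x R v.
(C) not serial: s has no R-successor.
(D) not symmetric: v R x but not x R v.
(E) not transitive: u R x and x R u but not u R u.

none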